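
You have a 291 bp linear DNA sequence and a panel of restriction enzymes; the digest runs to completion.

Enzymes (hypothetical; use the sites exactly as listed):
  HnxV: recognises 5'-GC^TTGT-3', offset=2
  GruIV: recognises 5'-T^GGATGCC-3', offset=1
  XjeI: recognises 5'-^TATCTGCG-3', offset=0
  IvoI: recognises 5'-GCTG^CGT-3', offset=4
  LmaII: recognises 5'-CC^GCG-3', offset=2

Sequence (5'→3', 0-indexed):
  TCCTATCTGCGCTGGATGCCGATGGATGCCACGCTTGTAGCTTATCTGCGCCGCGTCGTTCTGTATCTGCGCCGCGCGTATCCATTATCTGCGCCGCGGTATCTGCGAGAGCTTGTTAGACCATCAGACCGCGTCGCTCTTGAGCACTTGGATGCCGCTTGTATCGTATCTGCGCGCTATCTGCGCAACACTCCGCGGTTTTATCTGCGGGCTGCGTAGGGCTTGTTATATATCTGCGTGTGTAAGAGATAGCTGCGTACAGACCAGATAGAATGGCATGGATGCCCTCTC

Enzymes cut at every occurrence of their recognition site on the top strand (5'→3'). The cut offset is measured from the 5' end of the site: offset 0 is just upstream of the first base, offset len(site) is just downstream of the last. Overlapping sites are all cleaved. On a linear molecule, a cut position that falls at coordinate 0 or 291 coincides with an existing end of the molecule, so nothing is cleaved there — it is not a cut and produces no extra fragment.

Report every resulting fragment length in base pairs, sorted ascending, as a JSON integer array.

Site scan:
  HnxV GCTTGT/2: at [32, 110, 156, 220] ⇒ [34, 112, 158, 222]
  GruIV TGGATGCC/1: at [12, 22, 148, 278] ⇒ [13, 23, 149, 279]
  XjeI TATCTGCG/0: at [3, 42, 63, 85, 99, 166, 177, 201, 230] ⇒ [3, 42, 63, 85, 99, 166, 177, 201, 230]
  IvoI GCTGCGT/4: at [210, 251] ⇒ [214, 255]
  LmaII CCGCG/2: at [50, 71, 93, 128, 192] ⇒ [52, 73, 95, 130, 194]

Pooled cuts: [3, 13, 23, 34, 42, 52, 63, 73, 85, 95, 99, 112, 130, 149, 158, 166, 177, 194, 201, 214, 222, 230, 255, 279]

Fragments:
  [0,3): 3 bp
  [3,13): 10 bp
  [13,23): 10 bp
  [23,34): 11 bp
  [34,42): 8 bp
  [42,52): 10 bp
  [52,63): 11 bp
  [63,73): 10 bp
  [73,85): 12 bp
  [85,95): 10 bp
  [95,99): 4 bp
  [99,112): 13 bp
  [112,130): 18 bp
  [130,149): 19 bp
  [149,158): 9 bp
  [158,166): 8 bp
  [166,177): 11 bp
  [177,194): 17 bp
  [194,201): 7 bp
  [201,214): 13 bp
  [214,222): 8 bp
  [222,230): 8 bp
  [230,255): 25 bp
  [255,279): 24 bp
  [279,291): 12 bp

[3,4,7,8,8,8,8,9,10,10,10,10,10,11,11,11,12,12,13,13,17,18,19,24,25]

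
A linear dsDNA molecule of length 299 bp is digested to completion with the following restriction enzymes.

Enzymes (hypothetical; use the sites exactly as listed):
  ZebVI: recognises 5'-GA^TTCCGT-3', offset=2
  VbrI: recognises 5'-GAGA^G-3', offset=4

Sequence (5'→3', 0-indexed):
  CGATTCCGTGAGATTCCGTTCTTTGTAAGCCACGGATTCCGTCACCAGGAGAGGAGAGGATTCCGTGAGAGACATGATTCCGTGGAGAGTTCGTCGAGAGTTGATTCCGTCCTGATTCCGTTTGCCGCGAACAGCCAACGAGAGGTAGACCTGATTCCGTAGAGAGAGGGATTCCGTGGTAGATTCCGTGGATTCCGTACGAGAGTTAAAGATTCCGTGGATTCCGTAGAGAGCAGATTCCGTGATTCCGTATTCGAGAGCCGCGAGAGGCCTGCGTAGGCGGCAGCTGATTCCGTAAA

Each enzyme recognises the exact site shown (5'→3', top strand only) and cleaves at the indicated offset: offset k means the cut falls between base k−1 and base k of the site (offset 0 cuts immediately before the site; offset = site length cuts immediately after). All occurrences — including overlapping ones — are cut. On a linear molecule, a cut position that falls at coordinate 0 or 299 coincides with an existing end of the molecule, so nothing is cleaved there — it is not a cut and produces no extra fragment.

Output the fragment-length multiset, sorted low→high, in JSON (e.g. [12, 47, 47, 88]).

Site scan:
  ZebVI GATTCCGT/2: at [1, 11, 34, 58, 75, 102, 113, 152, 169, 181, 190, 210, 219, 235, 243, 288] ⇒ [3, 13, 36, 60, 77, 104, 115, 154, 171, 183, 192, 212, 221, 237, 245, 290]
  VbrI GAGAG/4: at [48, 53, 66, 84, 95, 139, 161, 163, 200, 228, 255, 264] ⇒ [52, 57, 70, 88, 99, 143, 165, 167, 204, 232, 259, 268]

Pooled cuts: [3, 13, 36, 52, 57, 60, 70, 77, 88, 99, 104, 115, 143, 154, 165, 167, 171, 183, 192, 204, 212, 221, 232, 237, 245, 259, 268, 290]

Fragments:
  [0,3): 3 bp
  [3,13): 10 bp
  [13,36): 23 bp
  [36,52): 16 bp
  [52,57): 5 bp
  [57,60): 3 bp
  [60,70): 10 bp
  [70,77): 7 bp
  [77,88): 11 bp
  [88,99): 11 bp
  [99,104): 5 bp
  [104,115): 11 bp
  [115,143): 28 bp
  [143,154): 11 bp
  [154,165): 11 bp
  [165,167): 2 bp
  [167,171): 4 bp
  [171,183): 12 bp
  [183,192): 9 bp
  [192,204): 12 bp
  [204,212): 8 bp
  [212,221): 9 bp
  [221,232): 11 bp
  [232,237): 5 bp
  [237,245): 8 bp
  [245,259): 14 bp
  [259,268): 9 bp
  [268,290): 22 bp
  [290,299): 9 bp

[2,3,3,4,5,5,5,7,8,8,9,9,9,9,10,10,11,11,11,11,11,11,12,12,14,16,22,23,28]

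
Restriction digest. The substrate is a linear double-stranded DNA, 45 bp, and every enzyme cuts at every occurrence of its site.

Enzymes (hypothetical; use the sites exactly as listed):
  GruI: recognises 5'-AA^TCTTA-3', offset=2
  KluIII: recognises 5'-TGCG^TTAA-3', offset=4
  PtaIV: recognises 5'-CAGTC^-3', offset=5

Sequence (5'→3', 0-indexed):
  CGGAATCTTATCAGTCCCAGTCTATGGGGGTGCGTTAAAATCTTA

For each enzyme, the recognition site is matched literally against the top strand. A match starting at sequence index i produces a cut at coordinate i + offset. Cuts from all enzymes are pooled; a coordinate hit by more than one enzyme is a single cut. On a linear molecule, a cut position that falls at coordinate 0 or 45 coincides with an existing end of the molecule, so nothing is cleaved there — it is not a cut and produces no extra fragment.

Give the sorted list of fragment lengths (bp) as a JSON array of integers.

[5,5,6,6,11,12]

Site scan:
  GruI (AATCTTA, off=2): starts [3, 38] → cuts [5, 40]
  KluIII (TGCGTTAA, off=4): starts [30] → cuts [34]
  PtaIV (CAGTC, off=5): starts [11, 17] → cuts [16, 22]

Pooled cuts: [5, 16, 22, 34, 40]

Fragments:
  [0,5): 5 bp
  [5,16): 11 bp
  [16,22): 6 bp
  [22,34): 12 bp
  [34,40): 6 bp
  [40,45): 5 bp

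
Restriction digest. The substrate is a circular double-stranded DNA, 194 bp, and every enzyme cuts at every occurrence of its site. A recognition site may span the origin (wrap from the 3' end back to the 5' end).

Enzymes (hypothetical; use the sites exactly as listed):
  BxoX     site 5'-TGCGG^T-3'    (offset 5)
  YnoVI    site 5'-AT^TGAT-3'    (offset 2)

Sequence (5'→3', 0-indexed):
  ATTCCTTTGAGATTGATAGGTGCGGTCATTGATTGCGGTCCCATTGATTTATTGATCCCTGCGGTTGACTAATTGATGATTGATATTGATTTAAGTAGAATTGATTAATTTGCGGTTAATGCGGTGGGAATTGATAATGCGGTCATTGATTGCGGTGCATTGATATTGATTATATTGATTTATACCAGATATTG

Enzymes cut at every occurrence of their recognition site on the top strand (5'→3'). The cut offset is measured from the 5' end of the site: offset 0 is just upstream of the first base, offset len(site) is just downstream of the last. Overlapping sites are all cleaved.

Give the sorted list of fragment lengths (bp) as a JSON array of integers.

[4,4,5,6,6,6,7,7,8,9,9,9,9,9,11,12,12,14,15,15,17]

Per-enzyme occurrences:
  BxoX (TGCGGT, off=5): starts [20, 33, 59, 110, 119, 137, 150] → cuts [25, 38, 64, 115, 124, 142, 155]
  YnoVI (ATTGAT, off=2): starts [11, 27, 42, 50, 71, 78, 84, 99, 129, 144, 158, 164, 173, 190] → cuts [13, 29, 44, 52, 73, 80, 86, 101, 131, 146, 160, 166, 175, 192]

Pooled cuts: [13, 25, 29, 38, 44, 52, 64, 73, 80, 86, 101, 115, 124, 131, 142, 146, 155, 160, 166, 175, 192]

Fragment lengths:
  13→25: 12 bp
  25→29: 4 bp
  29→38: 9 bp
  38→44: 6 bp
  44→52: 8 bp
  52→64: 12 bp
  64→73: 9 bp
  73→80: 7 bp
  80→86: 6 bp
  86→101: 15 bp
  101→115: 14 bp
  115→124: 9 bp
  124→131: 7 bp
  131→142: 11 bp
  142→146: 4 bp
  146→155: 9 bp
  155→160: 5 bp
  160→166: 6 bp
  166→175: 9 bp
  175→192: 17 bp
  192→13 (wrap): 194-192+13 = 15 bp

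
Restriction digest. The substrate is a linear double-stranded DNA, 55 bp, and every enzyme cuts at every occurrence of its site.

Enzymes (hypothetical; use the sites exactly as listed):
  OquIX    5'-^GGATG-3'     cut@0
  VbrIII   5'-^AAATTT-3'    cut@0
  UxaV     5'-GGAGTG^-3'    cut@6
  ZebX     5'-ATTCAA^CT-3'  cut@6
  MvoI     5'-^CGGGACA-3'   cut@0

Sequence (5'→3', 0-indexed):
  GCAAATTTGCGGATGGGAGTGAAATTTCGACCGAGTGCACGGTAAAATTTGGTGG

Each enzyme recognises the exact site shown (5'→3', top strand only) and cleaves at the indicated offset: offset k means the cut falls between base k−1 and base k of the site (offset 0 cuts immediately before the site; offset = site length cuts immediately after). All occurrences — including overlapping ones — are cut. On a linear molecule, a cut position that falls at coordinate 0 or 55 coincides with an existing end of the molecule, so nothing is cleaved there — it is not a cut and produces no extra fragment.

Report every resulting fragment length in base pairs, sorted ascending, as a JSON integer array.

[2,8,11,11,23]

Scan for sites:
  OquIX (GGATG, off=0): starts [10] → cuts [10]
  VbrIII (AAATTT, off=0): starts [2, 21, 44] → cuts [2, 21, 44]
  UxaV (GGAGTG, off=6): starts [15] → cuts [21]
  ZebX (ATTCAACT, off=6): no sites
  MvoI (CGGGACA, off=0): no sites

Pooled cuts: [2, 10, 21, 44]

Fragments:
  [0,2): 2 bp
  [2,10): 8 bp
  [10,21): 11 bp
  [21,44): 23 bp
  [44,55): 11 bp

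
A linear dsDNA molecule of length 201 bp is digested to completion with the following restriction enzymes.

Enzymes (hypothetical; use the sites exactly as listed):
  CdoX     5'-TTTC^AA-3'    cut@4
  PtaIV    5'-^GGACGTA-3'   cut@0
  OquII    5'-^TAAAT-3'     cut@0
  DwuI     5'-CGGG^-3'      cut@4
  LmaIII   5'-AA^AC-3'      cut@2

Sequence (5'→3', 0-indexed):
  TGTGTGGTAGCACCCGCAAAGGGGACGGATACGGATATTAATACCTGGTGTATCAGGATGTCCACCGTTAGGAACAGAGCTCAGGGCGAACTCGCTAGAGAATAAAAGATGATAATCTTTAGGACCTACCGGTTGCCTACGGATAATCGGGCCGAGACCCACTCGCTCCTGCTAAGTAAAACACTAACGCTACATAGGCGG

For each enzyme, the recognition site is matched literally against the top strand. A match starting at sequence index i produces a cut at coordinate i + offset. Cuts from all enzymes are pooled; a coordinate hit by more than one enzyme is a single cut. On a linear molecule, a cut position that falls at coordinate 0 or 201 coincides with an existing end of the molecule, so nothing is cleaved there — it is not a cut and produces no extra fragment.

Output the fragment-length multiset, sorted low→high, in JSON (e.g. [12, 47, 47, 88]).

[21,29,151]

Scan for sites:
  CdoX (TTTCAA, off=4): no sites
  PtaIV (GGACGTA, off=0): no sites
  OquII (TAAAT, off=0): no sites
  DwuI CGGG/4: at [147] ⇒ [151]
  LmaIII AAAC/2: at [178] ⇒ [180]

Pooled cuts: [151, 180]

Fragments:
  [0,151): 151 bp
  [151,180): 29 bp
  [180,201): 21 bp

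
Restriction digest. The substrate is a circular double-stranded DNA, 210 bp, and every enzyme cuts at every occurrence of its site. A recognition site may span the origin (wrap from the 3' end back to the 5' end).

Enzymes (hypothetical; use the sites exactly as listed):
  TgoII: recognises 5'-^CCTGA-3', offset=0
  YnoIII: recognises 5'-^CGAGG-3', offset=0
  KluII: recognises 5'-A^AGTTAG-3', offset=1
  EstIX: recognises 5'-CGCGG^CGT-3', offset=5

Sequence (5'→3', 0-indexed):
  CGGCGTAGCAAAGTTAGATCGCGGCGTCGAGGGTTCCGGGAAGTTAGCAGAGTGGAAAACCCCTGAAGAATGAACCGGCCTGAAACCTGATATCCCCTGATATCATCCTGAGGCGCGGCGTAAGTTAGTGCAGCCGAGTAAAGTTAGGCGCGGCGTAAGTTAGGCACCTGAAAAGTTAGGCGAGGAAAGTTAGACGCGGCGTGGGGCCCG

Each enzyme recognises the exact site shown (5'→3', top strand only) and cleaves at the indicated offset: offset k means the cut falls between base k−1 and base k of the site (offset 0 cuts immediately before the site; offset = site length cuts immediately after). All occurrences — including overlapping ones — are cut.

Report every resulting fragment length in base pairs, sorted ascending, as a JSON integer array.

Per-enzyme occurrences:
  TgoII (CCTGA, off=0): starts [61, 78, 85, 95, 106, 166] → cuts [61, 78, 85, 95, 106, 166]
  YnoIII (CGAGG, off=0): starts [27, 180] → cuts [27, 180]
  KluII (AAGTTAG, off=1): starts [10, 40, 121, 140, 156, 172, 186] → cuts [11, 41, 122, 141, 157, 173, 187]
  EstIX (CGCGGCGT, off=5): starts [19, 113, 148, 194, 208] → cuts [3, 24, 118, 153, 199]

All cut coordinates (distinct, sorted): [3, 11, 24, 27, 41, 61, 78, 85, 95, 106, 118, 122, 141, 153, 157, 166, 173, 180, 187, 199]

Fragments:
  3→11: 8 bp
  11→24: 13 bp
  24→27: 3 bp
  27→41: 14 bp
  41→61: 20 bp
  61→78: 17 bp
  78→85: 7 bp
  85→95: 10 bp
  95→106: 11 bp
  106→118: 12 bp
  118→122: 4 bp
  122→141: 19 bp
  141→153: 12 bp
  153→157: 4 bp
  157→166: 9 bp
  166→173: 7 bp
  173→180: 7 bp
  180→187: 7 bp
  187→199: 12 bp
  199→3 (wrap): 210-199+3 = 14 bp

[3,4,4,7,7,7,7,8,9,10,11,12,12,12,13,14,14,17,19,20]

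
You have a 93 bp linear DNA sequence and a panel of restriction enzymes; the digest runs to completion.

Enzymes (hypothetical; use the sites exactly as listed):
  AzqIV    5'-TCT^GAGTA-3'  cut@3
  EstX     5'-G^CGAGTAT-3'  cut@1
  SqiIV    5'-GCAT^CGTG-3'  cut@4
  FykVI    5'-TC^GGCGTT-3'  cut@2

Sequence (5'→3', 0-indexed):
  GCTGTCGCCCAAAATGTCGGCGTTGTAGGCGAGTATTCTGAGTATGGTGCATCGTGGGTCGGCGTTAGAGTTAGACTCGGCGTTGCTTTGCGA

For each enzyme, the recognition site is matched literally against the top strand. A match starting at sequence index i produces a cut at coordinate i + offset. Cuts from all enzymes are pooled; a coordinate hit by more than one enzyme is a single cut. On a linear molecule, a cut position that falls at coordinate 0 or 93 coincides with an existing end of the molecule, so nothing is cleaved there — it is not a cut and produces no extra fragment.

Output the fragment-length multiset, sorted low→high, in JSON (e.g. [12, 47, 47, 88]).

Site scan:
  AzqIV (TCTGAGTA, off=3): starts [36] → cuts [39]
  EstX (GCGAGTAT, off=1): starts [28] → cuts [29]
  SqiIV (GCATCGTG, off=4): starts [48] → cuts [52]
  FykVI (TCGGCGTT, off=2): starts [16, 58, 76] → cuts [18, 60, 78]

All cut coordinates (distinct, sorted): [18, 29, 39, 52, 60, 78]

Fragments:
  [0,18): 18 bp
  [18,29): 11 bp
  [29,39): 10 bp
  [39,52): 13 bp
  [52,60): 8 bp
  [60,78): 18 bp
  [78,93): 15 bp

[8,10,11,13,15,18,18]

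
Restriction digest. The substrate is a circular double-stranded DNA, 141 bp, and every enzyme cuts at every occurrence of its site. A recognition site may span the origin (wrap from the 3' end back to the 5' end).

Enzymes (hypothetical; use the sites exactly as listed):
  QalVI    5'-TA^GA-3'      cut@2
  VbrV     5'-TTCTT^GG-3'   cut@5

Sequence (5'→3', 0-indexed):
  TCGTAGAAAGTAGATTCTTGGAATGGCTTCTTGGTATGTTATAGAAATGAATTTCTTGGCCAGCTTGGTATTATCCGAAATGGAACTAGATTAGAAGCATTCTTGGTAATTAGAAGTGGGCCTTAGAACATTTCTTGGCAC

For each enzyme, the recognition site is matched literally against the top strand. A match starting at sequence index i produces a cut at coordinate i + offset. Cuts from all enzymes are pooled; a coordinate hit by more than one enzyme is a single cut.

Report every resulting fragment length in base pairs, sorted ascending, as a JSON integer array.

[5,7,7,8,10,11,11,11,13,13,14,31]

Site scan:
  QalVI (TAGA, off=2): starts [3, 10, 41, 86, 91, 110, 123] → cuts [5, 12, 43, 88, 93, 112, 125]
  VbrV (TTCTTGG, off=5): starts [14, 27, 52, 99, 131] → cuts [19, 32, 57, 104, 136]

Pooled cuts: [5, 12, 19, 32, 43, 57, 88, 93, 104, 112, 125, 136]

Fragment lengths:
  5→12: 7 bp
  12→19: 7 bp
  19→32: 13 bp
  32→43: 11 bp
  43→57: 14 bp
  57→88: 31 bp
  88→93: 5 bp
  93→104: 11 bp
  104→112: 8 bp
  112→125: 13 bp
  125→136: 11 bp
  136→5 (wrap): 141-136+5 = 10 bp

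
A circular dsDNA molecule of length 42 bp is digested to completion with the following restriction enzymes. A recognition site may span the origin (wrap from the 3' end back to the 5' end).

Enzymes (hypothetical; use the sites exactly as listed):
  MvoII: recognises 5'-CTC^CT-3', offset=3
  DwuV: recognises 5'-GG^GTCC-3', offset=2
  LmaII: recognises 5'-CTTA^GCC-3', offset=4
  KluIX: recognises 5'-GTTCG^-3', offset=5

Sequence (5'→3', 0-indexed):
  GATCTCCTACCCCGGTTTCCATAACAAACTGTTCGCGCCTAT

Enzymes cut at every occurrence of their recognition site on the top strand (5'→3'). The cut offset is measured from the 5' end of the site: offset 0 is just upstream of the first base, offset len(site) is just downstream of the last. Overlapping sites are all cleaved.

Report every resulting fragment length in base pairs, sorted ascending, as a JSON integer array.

Per-enzyme occurrences:
  MvoII CTCCT/3: at [3] ⇒ [6]
  DwuV (GGGTCC, off=2): no sites
  LmaII (CTTAGCC, off=4): no sites
  KluIX GTTCG/5: at [30] ⇒ [35]

All cut coordinates (distinct, sorted): [6, 35]

Fragment lengths:
  6→35: 29 bp
  35→6 (wrap): 42-35+6 = 13 bp

[13,29]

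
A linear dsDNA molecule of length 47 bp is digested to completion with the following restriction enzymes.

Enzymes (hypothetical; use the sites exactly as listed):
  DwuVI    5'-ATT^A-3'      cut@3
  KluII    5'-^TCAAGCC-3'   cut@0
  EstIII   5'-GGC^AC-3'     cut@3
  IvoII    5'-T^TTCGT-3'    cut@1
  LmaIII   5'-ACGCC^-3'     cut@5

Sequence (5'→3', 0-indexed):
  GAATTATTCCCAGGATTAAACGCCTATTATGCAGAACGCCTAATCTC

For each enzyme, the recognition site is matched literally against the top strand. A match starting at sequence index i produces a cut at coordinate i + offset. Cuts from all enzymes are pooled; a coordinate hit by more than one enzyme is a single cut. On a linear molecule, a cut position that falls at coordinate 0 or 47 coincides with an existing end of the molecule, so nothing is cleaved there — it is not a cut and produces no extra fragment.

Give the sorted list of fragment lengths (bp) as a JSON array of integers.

[4,5,7,7,12,12]

Site scan:
  DwuVI ATTA/3: at [2, 14, 25] ⇒ [5, 17, 28]
  KluII (TCAAGCC, off=0): no sites
  EstIII (GGCAC, off=3): no sites
  IvoII (TTTCGT, off=1): no sites
  LmaIII ACGCC/5: at [19, 35] ⇒ [24, 40]

Pooled cuts: [5, 17, 24, 28, 40]

Fragments:
  [0,5): 5 bp
  [5,17): 12 bp
  [17,24): 7 bp
  [24,28): 4 bp
  [28,40): 12 bp
  [40,47): 7 bp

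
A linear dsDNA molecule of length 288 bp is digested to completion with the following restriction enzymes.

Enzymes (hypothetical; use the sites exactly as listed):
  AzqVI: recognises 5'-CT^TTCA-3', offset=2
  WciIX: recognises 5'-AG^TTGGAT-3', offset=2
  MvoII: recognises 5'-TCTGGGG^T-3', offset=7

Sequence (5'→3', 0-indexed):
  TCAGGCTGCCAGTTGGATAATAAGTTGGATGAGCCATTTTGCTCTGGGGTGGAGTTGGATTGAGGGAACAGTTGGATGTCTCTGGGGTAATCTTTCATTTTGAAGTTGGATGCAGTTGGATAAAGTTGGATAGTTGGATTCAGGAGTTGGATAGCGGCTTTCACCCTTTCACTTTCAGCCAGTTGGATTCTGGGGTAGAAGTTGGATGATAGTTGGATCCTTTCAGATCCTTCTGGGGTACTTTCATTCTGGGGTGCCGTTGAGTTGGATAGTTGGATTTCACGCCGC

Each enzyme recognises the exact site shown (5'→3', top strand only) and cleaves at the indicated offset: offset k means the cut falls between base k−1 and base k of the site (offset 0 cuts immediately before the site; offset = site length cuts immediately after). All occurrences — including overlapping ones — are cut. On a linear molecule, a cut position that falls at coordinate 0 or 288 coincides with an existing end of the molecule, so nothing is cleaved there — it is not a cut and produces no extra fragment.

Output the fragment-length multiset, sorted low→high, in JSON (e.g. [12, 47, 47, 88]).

[4,5,6,6,6,8,8,8,9,9,10,10,10,11,12,12,12,12,13,13,13,16,16,17,17,25]

Site scan:
  AzqVI CTTTCA/2: at [91, 157, 165, 171, 219, 240] ⇒ [93, 159, 167, 173, 221, 242]
  WciIX AGTTGGAT/2: at [10, 22, 52, 69, 103, 113, 123, 131, 144, 180, 199, 210, 262, 270] ⇒ [12, 24, 54, 71, 105, 115, 125, 133, 146, 182, 201, 212, 264, 272]
  MvoII TCTGGGGT/7: at [42, 80, 188, 231, 247] ⇒ [49, 87, 195, 238, 254]

Pooled cuts: [12, 24, 49, 54, 71, 87, 93, 105, 115, 125, 133, 146, 159, 167, 173, 182, 195, 201, 212, 221, 238, 242, 254, 264, 272]

Fragments:
  [0,12): 12 bp
  [12,24): 12 bp
  [24,49): 25 bp
  [49,54): 5 bp
  [54,71): 17 bp
  [71,87): 16 bp
  [87,93): 6 bp
  [93,105): 12 bp
  [105,115): 10 bp
  [115,125): 10 bp
  [125,133): 8 bp
  [133,146): 13 bp
  [146,159): 13 bp
  [159,167): 8 bp
  [167,173): 6 bp
  [173,182): 9 bp
  [182,195): 13 bp
  [195,201): 6 bp
  [201,212): 11 bp
  [212,221): 9 bp
  [221,238): 17 bp
  [238,242): 4 bp
  [242,254): 12 bp
  [254,264): 10 bp
  [264,272): 8 bp
  [272,288): 16 bp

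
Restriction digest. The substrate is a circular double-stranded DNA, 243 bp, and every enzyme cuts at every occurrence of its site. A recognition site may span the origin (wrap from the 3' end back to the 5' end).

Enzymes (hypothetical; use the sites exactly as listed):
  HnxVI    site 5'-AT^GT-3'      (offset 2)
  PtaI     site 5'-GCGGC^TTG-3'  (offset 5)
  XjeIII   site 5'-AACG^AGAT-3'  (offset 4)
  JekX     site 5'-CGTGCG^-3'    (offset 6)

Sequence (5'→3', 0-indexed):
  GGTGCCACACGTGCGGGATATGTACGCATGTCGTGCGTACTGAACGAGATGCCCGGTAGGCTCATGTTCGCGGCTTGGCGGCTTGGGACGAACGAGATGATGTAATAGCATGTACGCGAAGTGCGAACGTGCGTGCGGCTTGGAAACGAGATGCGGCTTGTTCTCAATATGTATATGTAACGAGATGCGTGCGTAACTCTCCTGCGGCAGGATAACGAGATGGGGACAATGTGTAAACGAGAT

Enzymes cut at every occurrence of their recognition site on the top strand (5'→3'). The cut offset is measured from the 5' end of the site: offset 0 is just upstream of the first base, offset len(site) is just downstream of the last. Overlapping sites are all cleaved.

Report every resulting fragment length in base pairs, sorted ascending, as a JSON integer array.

Scan for sites:
  HnxVI (ATGT, off=2): starts [19, 27, 63, 99, 109, 168, 174, 228] → cuts [21, 29, 65, 101, 111, 170, 176, 230]
  PtaI (GCGGCTTG, off=5): starts [69, 77, 134, 152] → cuts [74, 82, 139, 157]
  XjeIII (AACGAGAT, off=4): starts [42, 90, 144, 178, 213, 235] → cuts [46, 94, 148, 182, 217, 239]
  JekX (CGTGCG, off=6): starts [9, 31, 127, 131, 187] → cuts [15, 37, 133, 137, 193]

Pooled cuts: [15, 21, 29, 37, 46, 65, 74, 82, 94, 101, 111, 133, 137, 139, 148, 157, 170, 176, 182, 193, 217, 230, 239]

Fragment lengths:
  15→21: 6 bp
  21→29: 8 bp
  29→37: 8 bp
  37→46: 9 bp
  46→65: 19 bp
  65→74: 9 bp
  74→82: 8 bp
  82→94: 12 bp
  94→101: 7 bp
  101→111: 10 bp
  111→133: 22 bp
  133→137: 4 bp
  137→139: 2 bp
  139→148: 9 bp
  148→157: 9 bp
  157→170: 13 bp
  170→176: 6 bp
  176→182: 6 bp
  182→193: 11 bp
  193→217: 24 bp
  217→230: 13 bp
  230→239: 9 bp
  239→15 (wrap): 243-239+15 = 19 bp

[2,4,6,6,6,7,8,8,8,9,9,9,9,9,10,11,12,13,13,19,19,22,24]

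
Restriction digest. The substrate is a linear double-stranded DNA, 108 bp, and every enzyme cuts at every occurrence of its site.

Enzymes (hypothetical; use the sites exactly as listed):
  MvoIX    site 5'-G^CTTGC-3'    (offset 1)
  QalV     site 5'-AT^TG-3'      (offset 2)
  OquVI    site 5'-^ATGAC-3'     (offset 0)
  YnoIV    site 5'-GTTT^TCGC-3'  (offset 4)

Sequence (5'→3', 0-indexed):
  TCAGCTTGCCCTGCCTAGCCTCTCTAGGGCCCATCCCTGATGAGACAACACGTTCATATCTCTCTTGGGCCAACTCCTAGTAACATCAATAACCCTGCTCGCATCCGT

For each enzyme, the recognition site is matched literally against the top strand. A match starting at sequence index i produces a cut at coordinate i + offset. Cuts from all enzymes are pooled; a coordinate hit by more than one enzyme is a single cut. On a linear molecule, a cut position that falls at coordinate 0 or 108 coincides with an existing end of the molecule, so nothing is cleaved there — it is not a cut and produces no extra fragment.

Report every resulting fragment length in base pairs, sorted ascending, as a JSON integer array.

Per-enzyme occurrences:
  MvoIX GCTTGC/1: at [3] ⇒ [4]
  QalV (ATTG, off=2): no sites
  OquVI (ATGAC, off=0): no sites
  YnoIV (GTTTTCGC, off=4): no sites

Pooled cuts: [4]

Fragment lengths:
  [0,4): 4 bp
  [4,108): 104 bp

[4,104]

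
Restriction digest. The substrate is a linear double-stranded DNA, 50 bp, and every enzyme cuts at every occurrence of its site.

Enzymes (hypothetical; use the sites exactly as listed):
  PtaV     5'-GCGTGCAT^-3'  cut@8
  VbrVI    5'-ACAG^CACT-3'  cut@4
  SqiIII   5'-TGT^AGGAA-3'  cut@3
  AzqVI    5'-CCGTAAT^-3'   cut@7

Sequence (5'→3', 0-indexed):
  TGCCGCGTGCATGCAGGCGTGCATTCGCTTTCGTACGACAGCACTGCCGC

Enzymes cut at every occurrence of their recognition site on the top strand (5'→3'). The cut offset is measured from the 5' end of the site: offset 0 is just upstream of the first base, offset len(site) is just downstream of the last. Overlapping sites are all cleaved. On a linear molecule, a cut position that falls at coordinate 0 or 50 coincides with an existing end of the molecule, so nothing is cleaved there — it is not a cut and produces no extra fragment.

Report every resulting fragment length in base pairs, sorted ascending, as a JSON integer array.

Site scan:
  PtaV (GCGTGCAT, off=8): starts [4, 16] → cuts [12, 24]
  VbrVI (ACAGCACT, off=4): starts [37] → cuts [41]
  SqiIII (TGTAGGAA, off=3): no sites
  AzqVI (CCGTAAT, off=7): no sites

All cut coordinates (distinct, sorted): [12, 24, 41]

Fragments:
  [0,12): 12 bp
  [12,24): 12 bp
  [24,41): 17 bp
  [41,50): 9 bp

[9,12,12,17]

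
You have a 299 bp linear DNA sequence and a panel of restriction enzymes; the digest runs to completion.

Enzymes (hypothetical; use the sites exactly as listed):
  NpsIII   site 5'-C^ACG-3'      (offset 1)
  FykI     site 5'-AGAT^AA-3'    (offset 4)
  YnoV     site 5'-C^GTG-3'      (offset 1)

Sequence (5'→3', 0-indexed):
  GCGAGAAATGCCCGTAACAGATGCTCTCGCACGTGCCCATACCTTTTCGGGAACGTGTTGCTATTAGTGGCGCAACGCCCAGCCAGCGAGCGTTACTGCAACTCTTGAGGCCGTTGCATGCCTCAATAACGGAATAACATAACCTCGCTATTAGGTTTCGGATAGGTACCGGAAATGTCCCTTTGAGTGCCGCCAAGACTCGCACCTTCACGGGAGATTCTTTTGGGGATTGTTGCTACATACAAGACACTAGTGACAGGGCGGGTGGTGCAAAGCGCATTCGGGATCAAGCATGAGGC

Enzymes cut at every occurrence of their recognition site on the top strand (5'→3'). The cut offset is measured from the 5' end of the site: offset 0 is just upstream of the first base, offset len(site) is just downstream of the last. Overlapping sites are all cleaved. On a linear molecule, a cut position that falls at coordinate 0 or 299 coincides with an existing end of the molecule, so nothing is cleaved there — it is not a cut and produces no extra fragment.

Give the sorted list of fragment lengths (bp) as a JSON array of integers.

[2,22,30,90,155]

Scan for sites:
  NpsIII CACG/1: at [29, 208] ⇒ [30, 209]
  FykI (AGATAA, off=4): no sites
  YnoV CGTG/1: at [31, 53] ⇒ [32, 54]

Pooled cuts: [30, 32, 54, 209]

Fragment lengths:
  [0,30): 30 bp
  [30,32): 2 bp
  [32,54): 22 bp
  [54,209): 155 bp
  [209,299): 90 bp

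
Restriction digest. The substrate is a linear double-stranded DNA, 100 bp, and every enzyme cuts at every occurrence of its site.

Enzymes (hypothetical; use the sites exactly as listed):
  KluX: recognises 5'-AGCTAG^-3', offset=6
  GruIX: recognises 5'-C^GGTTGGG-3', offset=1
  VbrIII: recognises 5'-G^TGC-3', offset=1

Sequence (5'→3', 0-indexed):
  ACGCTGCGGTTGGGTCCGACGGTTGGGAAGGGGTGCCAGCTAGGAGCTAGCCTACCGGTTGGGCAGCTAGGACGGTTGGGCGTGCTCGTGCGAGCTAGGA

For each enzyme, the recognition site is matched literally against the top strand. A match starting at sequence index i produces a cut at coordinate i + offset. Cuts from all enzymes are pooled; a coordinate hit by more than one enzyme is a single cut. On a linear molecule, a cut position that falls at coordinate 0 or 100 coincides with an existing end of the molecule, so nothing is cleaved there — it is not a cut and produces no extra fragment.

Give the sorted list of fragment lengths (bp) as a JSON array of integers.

[2,3,6,6,7,7,9,10,10,13,13,14]

Scan for sites:
  KluX (AGCTAG, off=6): starts [37, 44, 64, 92] → cuts [43, 50, 70, 98]
  GruIX (CGGTTGGG, off=1): starts [6, 19, 55, 72] → cuts [7, 20, 56, 73]
  VbrIII (GTGC, off=1): starts [32, 81, 87] → cuts [33, 82, 88]

Pooled cuts: [7, 20, 33, 43, 50, 56, 70, 73, 82, 88, 98]

Fragments:
  [0,7): 7 bp
  [7,20): 13 bp
  [20,33): 13 bp
  [33,43): 10 bp
  [43,50): 7 bp
  [50,56): 6 bp
  [56,70): 14 bp
  [70,73): 3 bp
  [73,82): 9 bp
  [82,88): 6 bp
  [88,98): 10 bp
  [98,100): 2 bp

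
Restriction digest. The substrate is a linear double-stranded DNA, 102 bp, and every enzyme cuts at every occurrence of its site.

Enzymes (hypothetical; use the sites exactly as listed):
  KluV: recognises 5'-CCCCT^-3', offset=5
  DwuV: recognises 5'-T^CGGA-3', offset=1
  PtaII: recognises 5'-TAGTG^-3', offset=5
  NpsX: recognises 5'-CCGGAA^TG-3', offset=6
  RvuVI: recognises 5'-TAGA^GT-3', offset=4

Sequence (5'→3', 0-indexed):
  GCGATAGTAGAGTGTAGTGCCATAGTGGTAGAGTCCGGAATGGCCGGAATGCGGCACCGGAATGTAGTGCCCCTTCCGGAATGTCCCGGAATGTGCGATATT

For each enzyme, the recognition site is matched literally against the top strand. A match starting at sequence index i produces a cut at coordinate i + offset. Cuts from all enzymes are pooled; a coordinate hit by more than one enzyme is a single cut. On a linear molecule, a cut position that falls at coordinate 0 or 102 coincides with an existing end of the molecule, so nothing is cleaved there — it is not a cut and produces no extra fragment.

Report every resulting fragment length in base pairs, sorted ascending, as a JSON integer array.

Scan for sites:
  KluV CCCCT/5: at [69] ⇒ [74]
  DwuV (TCGGA, off=1): no sites
  PtaII TAGTG/5: at [14, 22, 64] ⇒ [19, 27, 69]
  NpsX CCGGAATG/6: at [34, 43, 56, 75, 85] ⇒ [40, 49, 62, 81, 91]
  RvuVI TAGAGT/4: at [7, 28] ⇒ [11, 32]

All cut coordinates (distinct, sorted): [11, 19, 27, 32, 40, 49, 62, 69, 74, 81, 91]

Fragment lengths:
  [0,11): 11 bp
  [11,19): 8 bp
  [19,27): 8 bp
  [27,32): 5 bp
  [32,40): 8 bp
  [40,49): 9 bp
  [49,62): 13 bp
  [62,69): 7 bp
  [69,74): 5 bp
  [74,81): 7 bp
  [81,91): 10 bp
  [91,102): 11 bp

[5,5,7,7,8,8,8,9,10,11,11,13]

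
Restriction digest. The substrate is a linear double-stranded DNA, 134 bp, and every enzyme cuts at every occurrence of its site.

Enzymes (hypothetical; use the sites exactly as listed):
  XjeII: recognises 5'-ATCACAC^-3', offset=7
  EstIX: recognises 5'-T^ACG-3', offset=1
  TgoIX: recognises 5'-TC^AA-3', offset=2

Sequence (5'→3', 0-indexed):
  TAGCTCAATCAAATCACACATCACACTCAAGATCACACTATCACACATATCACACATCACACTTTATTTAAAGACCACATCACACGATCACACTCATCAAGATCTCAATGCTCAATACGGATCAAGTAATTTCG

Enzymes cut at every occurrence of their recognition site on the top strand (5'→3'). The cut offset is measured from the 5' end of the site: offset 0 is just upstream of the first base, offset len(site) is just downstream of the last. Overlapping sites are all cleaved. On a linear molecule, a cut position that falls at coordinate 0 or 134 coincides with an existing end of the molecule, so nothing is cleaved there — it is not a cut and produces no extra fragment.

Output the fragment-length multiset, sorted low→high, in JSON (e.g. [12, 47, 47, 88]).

[2,3,4,5,6,7,7,7,7,8,8,8,9,9,10,11,23]

Scan for sites:
  XjeII ATCACAC/7: at [12, 19, 31, 39, 48, 55, 78, 86] ⇒ [19, 26, 38, 46, 55, 62, 85, 93]
  EstIX TACG/1: at [115] ⇒ [116]
  TgoIX TCAA/2: at [4, 8, 26, 96, 104, 111, 121] ⇒ [6, 10, 28, 98, 106, 113, 123]

All cut coordinates (distinct, sorted): [6, 10, 19, 26, 28, 38, 46, 55, 62, 85, 93, 98, 106, 113, 116, 123]

Fragment lengths:
  [0,6): 6 bp
  [6,10): 4 bp
  [10,19): 9 bp
  [19,26): 7 bp
  [26,28): 2 bp
  [28,38): 10 bp
  [38,46): 8 bp
  [46,55): 9 bp
  [55,62): 7 bp
  [62,85): 23 bp
  [85,93): 8 bp
  [93,98): 5 bp
  [98,106): 8 bp
  [106,113): 7 bp
  [113,116): 3 bp
  [116,123): 7 bp
  [123,134): 11 bp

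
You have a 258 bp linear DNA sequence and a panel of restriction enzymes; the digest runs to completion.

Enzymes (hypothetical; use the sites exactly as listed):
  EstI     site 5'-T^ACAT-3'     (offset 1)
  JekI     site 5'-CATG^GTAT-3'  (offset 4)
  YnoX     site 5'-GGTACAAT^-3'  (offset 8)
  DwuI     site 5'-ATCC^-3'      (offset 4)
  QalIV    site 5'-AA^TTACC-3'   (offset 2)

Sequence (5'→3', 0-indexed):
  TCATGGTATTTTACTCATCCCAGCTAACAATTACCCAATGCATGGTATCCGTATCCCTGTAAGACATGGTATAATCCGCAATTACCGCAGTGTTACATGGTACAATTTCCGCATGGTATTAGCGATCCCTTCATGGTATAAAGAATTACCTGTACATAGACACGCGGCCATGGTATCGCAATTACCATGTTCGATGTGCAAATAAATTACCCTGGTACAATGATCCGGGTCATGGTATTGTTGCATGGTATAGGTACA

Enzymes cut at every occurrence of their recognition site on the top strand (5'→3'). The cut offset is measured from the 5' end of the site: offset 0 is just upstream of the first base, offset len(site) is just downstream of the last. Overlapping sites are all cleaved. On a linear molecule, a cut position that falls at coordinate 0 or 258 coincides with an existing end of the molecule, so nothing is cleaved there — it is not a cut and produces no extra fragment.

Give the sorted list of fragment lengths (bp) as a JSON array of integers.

[4,5,5,6,6,7,8,8,9,9,9,10,10,11,12,12,13,13,13,14,15,15,19,25]

Scan for sites:
  EstI (TACAT, off=1): starts [93, 152] → cuts [94, 153]
  JekI (CATGGTAT, off=4): starts [1, 40, 64, 111, 131, 168, 230, 243] → cuts [5, 44, 68, 115, 135, 172, 234, 247]
  YnoX (GGTACAAT, off=8): starts [98, 213] → cuts [106, 221]
  DwuI (ATCC, off=4): starts [16, 46, 52, 73, 124, 222] → cuts [20, 50, 56, 77, 128, 226]
  QalIV (AATTACC, off=2): starts [28, 79, 143, 179, 204] → cuts [30, 81, 145, 181, 206]

All cut coordinates (distinct, sorted): [5, 20, 30, 44, 50, 56, 68, 77, 81, 94, 106, 115, 128, 135, 145, 153, 172, 181, 206, 221, 226, 234, 247]

Fragments:
  [0,5): 5 bp
  [5,20): 15 bp
  [20,30): 10 bp
  [30,44): 14 bp
  [44,50): 6 bp
  [50,56): 6 bp
  [56,68): 12 bp
  [68,77): 9 bp
  [77,81): 4 bp
  [81,94): 13 bp
  [94,106): 12 bp
  [106,115): 9 bp
  [115,128): 13 bp
  [128,135): 7 bp
  [135,145): 10 bp
  [145,153): 8 bp
  [153,172): 19 bp
  [172,181): 9 bp
  [181,206): 25 bp
  [206,221): 15 bp
  [221,226): 5 bp
  [226,234): 8 bp
  [234,247): 13 bp
  [247,258): 11 bp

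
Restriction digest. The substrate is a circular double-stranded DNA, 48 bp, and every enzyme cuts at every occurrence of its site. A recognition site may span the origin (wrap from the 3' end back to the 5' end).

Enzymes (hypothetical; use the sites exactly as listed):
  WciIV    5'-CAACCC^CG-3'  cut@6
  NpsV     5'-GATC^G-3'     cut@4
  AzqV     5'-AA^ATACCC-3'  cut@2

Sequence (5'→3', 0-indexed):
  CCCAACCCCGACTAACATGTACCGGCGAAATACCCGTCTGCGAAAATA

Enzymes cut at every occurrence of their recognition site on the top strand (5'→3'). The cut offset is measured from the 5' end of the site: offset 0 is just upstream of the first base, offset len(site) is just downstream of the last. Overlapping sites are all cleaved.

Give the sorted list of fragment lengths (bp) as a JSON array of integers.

Per-enzyme occurrences:
  WciIV (CAACCCCG, off=6): starts [2] → cuts [8]
  NpsV (GATCG, off=4): no sites
  AzqV (AAATACCC, off=2): starts [27, 43] → cuts [29, 45]

All cut coordinates (distinct, sorted): [8, 29, 45]

Fragment lengths:
  8→29: 21 bp
  29→45: 16 bp
  45→8 (wrap): 48-45+8 = 11 bp

[11,16,21]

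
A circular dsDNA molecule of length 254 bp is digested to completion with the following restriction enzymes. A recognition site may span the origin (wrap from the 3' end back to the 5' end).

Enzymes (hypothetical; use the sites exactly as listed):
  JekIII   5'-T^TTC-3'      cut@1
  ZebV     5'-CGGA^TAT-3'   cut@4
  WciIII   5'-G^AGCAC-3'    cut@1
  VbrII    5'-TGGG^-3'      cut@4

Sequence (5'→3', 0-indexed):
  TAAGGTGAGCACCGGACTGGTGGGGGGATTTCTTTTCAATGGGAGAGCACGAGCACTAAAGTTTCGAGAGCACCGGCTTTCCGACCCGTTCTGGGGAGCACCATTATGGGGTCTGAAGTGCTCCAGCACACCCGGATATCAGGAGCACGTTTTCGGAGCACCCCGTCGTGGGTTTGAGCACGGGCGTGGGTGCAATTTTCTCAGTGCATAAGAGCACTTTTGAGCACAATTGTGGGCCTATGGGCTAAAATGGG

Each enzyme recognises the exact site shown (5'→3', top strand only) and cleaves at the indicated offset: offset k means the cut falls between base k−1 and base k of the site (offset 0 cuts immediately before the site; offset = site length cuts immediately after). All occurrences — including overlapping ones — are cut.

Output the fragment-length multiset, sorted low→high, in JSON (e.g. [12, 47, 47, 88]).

[1,2,4,5,5,5,6,6,7,7,7,8,8,9,10,10,10,11,14,14,14,15,16,17,17,26]

Scan for sites:
  JekIII (TTTC, off=1): starts [28, 33, 61, 77, 150, 196] → cuts [29, 34, 62, 78, 151, 197]
  ZebV (CGGATAT, off=4): starts [132] → cuts [136]
  WciIII (GAGCAC, off=1): starts [6, 44, 50, 67, 95, 142, 155, 175, 211, 221] → cuts [7, 45, 51, 68, 96, 143, 156, 176, 212, 222]
  VbrII (TGGG, off=4): starts [20, 39, 91, 106, 168, 186, 232, 240, 250] → cuts [0, 24, 43, 95, 110, 172, 190, 236, 244]

Pooled cuts: [0, 7, 24, 29, 34, 43, 45, 51, 62, 68, 78, 95, 96, 110, 136, 143, 151, 156, 172, 176, 190, 197, 212, 222, 236, 244]

Fragment lengths:
  0→7: 7 bp
  7→24: 17 bp
  24→29: 5 bp
  29→34: 5 bp
  34→43: 9 bp
  43→45: 2 bp
  45→51: 6 bp
  51→62: 11 bp
  62→68: 6 bp
  68→78: 10 bp
  78→95: 17 bp
  95→96: 1 bp
  96→110: 14 bp
  110→136: 26 bp
  136→143: 7 bp
  143→151: 8 bp
  151→156: 5 bp
  156→172: 16 bp
  172→176: 4 bp
  176→190: 14 bp
  190→197: 7 bp
  197→212: 15 bp
  212→222: 10 bp
  222→236: 14 bp
  236→244: 8 bp
  244→0 (wrap): 254-244+0 = 10 bp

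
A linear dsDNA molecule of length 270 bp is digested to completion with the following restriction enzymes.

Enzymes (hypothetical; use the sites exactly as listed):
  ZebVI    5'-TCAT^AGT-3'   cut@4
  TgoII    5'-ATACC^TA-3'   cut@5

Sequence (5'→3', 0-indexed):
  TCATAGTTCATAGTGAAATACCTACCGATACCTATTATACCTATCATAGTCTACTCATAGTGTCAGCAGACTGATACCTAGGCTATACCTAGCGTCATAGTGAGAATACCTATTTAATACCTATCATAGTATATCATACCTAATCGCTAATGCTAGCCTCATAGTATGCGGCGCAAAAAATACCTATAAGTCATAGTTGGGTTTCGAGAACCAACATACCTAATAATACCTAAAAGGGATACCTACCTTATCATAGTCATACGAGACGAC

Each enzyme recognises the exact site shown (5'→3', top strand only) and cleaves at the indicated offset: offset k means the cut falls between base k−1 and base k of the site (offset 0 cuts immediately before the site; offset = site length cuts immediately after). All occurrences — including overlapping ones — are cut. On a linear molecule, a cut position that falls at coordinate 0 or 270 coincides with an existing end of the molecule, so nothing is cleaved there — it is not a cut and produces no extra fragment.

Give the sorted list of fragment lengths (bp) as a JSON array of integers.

Per-enzyme occurrences:
  ZebVI TCATAGT/4: at [0, 7, 43, 54, 94, 123, 158, 190, 250] ⇒ [4, 11, 47, 58, 98, 127, 162, 194, 254]
  TgoII ATACCTA/5: at [17, 27, 36, 73, 84, 105, 116, 135, 179, 215, 225, 238] ⇒ [22, 32, 41, 78, 89, 110, 121, 140, 184, 220, 230, 243]

All cut coordinates (distinct, sorted): [4, 11, 22, 32, 41, 47, 58, 78, 89, 98, 110, 121, 127, 140, 162, 184, 194, 220, 230, 243, 254]

Fragments:
  [0,4): 4 bp
  [4,11): 7 bp
  [11,22): 11 bp
  [22,32): 10 bp
  [32,41): 9 bp
  [41,47): 6 bp
  [47,58): 11 bp
  [58,78): 20 bp
  [78,89): 11 bp
  [89,98): 9 bp
  [98,110): 12 bp
  [110,121): 11 bp
  [121,127): 6 bp
  [127,140): 13 bp
  [140,162): 22 bp
  [162,184): 22 bp
  [184,194): 10 bp
  [194,220): 26 bp
  [220,230): 10 bp
  [230,243): 13 bp
  [243,254): 11 bp
  [254,270): 16 bp

[4,6,6,7,9,9,10,10,10,11,11,11,11,11,12,13,13,16,20,22,22,26]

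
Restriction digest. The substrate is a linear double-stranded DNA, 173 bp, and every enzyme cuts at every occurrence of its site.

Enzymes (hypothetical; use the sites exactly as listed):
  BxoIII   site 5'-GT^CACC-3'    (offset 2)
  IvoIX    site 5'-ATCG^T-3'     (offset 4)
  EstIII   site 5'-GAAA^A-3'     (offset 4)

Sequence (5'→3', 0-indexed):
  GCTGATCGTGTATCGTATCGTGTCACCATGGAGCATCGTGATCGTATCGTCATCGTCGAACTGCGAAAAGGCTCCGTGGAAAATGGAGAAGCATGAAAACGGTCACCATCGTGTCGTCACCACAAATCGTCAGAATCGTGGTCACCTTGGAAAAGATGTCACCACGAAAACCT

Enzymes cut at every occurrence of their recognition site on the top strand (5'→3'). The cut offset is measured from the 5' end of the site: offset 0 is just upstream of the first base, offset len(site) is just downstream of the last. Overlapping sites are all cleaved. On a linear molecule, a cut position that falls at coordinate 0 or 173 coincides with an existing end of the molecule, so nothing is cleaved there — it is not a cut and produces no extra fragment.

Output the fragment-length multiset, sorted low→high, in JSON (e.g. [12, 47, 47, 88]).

[3,4,4,5,5,5,6,6,6,6,7,8,8,9,10,11,12,13,14,15,16]

Site scan:
  BxoIII GTCACC/2: at [21, 101, 115, 140, 157] ⇒ [23, 103, 117, 142, 159]
  IvoIX ATCGT/4: at [4, 11, 16, 34, 40, 45, 51, 107, 125, 134] ⇒ [8, 15, 20, 38, 44, 49, 55, 111, 129, 138]
  EstIII GAAAA/4: at [64, 78, 94, 149, 165] ⇒ [68, 82, 98, 153, 169]

All cut coordinates (distinct, sorted): [8, 15, 20, 23, 38, 44, 49, 55, 68, 82, 98, 103, 111, 117, 129, 138, 142, 153, 159, 169]

Fragment lengths:
  [0,8): 8 bp
  [8,15): 7 bp
  [15,20): 5 bp
  [20,23): 3 bp
  [23,38): 15 bp
  [38,44): 6 bp
  [44,49): 5 bp
  [49,55): 6 bp
  [55,68): 13 bp
  [68,82): 14 bp
  [82,98): 16 bp
  [98,103): 5 bp
  [103,111): 8 bp
  [111,117): 6 bp
  [117,129): 12 bp
  [129,138): 9 bp
  [138,142): 4 bp
  [142,153): 11 bp
  [153,159): 6 bp
  [159,169): 10 bp
  [169,173): 4 bp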